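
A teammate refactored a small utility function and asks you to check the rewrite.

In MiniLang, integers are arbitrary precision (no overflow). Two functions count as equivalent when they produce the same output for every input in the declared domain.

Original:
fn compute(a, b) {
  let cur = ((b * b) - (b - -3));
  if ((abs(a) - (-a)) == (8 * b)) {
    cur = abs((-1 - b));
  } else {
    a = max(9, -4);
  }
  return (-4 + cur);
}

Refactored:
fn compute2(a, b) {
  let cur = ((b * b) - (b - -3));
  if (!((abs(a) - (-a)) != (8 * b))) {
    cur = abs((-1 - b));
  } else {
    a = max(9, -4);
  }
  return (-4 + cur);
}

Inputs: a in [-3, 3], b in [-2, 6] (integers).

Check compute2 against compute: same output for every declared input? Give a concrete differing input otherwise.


Reading the diff, among the changes: boolean connective usage differs, comparison usage differs.
As a probe, take a=-3, b=3: compute runs cur=3, then ((abs(a) - (-a)) == (8 * b)) is false, then a=9, then returns -1; compute2 runs cur=3, then (!((abs(a) - (-a)) != (8 * b))) is false, then a=9, then returns -1; both end at -1.
Sweeping the whole domain (63 inputs) finds no disagreement.
verdict: equivalent


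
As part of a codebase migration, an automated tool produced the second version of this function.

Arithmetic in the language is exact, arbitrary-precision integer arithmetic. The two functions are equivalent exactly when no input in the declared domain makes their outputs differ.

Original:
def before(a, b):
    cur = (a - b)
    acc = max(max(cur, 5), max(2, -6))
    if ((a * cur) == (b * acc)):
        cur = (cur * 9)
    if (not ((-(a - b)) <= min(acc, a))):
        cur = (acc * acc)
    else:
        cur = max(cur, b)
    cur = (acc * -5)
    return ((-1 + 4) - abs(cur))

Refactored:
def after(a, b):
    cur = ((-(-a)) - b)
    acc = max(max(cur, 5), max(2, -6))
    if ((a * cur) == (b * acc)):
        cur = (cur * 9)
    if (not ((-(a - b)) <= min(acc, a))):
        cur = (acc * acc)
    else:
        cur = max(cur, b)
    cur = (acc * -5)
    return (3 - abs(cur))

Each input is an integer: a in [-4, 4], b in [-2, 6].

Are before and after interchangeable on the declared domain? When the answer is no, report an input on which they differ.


The two versions differ — the changes include constant usage differs; also arithmetic usage differs.
Tracing a=3, b=4: before: cur := -1 | acc := 5 | ((a * cur) == (b * acc)): false | (not ((-(a - b)) <= min(acc, a))): false | cur := 4 | cur := -25 | result -22 | after: cur := -1 | acc := 5 | ((a * cur) == (b * acc)): false | (not ((-(a - b)) <= min(acc, a))): false | cur := 4 | cur := -25 | result -22 — matching result -22.
Every one of the 81 inputs gives matching results.
verdict: equivalent


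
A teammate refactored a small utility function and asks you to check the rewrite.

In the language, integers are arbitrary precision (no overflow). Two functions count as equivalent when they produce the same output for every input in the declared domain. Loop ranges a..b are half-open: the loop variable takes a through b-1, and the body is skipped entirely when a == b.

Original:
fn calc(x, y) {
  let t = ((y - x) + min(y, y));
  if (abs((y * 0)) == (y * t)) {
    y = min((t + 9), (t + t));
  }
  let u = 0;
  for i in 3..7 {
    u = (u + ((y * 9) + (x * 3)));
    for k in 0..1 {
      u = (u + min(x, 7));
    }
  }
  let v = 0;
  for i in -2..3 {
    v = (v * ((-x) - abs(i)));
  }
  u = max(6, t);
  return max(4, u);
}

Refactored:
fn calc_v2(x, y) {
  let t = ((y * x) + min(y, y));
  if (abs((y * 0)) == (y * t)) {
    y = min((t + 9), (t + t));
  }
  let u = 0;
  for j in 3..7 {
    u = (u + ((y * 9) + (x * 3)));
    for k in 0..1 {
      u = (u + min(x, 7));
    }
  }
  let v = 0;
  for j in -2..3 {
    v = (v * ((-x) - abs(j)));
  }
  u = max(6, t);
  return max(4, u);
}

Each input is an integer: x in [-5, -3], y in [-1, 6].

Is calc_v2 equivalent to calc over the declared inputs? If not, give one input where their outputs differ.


These are not equivalent — on x=-5, y=1 the outputs split (7 vs 6).
calc: t = 7; (abs((y * 0)) == (y * t)) -> false; u = 0; [i=3]; u = -6; [k=0]; u = -11; [i=4]; u = -17; [k=0]; u = -22; [i=5]; u = -28; [k=0]; u = -33; [i=6]; u = -39; [k=0]; u = -44; v = 0; [i=-2]; v = 0; [i=-1]; v = 0; [i=0]; v = 0; [i=1]; v = 0; [i=2]; v = 0; u = 7; return 7
calc_v2: t = -4; (abs((y * 0)) == (y * t)) -> false; u = 0; [j=3]; u = -6; [k=0]; u = -11; [j=4]; u = -17; [k=0]; u = -22; [j=5]; u = -28; [k=0]; u = -33; [j=6]; u = -39; [k=0]; u = -44; v = 0; [j=-2]; v = 0; [j=-1]; v = 0; [j=0]; v = 0; [j=1]; v = 0; [j=2]; v = 0; u = 6; return 6
verdict: not equivalent; witness: x=-5, y=1


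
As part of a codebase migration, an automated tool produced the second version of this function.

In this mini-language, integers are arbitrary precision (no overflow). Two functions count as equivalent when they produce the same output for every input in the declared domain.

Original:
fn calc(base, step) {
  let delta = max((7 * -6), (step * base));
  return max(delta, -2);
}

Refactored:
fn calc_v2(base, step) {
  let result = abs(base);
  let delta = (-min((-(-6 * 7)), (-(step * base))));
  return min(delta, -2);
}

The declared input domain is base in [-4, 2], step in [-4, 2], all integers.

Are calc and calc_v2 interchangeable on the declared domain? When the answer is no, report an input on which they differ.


Take base=-4, step=-4.
calc: delta = 16; return 16
calc_v2: result = 4; delta = 16; return -2
16 against -2: the behavior changed.
verdict: not equivalent; witness: base=-4, step=-4


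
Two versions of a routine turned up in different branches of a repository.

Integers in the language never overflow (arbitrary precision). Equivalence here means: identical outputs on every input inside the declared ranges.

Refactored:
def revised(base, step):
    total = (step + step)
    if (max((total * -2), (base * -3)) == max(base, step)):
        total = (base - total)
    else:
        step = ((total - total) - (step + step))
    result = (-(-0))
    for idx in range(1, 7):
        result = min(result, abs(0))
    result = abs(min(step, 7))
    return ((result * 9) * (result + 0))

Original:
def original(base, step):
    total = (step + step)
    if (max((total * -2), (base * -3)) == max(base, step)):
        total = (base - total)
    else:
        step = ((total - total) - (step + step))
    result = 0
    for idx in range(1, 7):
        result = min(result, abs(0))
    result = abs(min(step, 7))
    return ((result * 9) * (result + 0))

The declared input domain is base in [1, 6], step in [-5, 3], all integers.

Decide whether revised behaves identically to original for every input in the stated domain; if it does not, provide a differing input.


Side by side, the visible changes include: same computation, different form.
As a probe, take base=3, step=1: original runs total := 2 | (max((total * -2), (base * -3)) == max(base, step)): false | step := -2 | result := 0 | iter idx=1: | result := 0 | iter idx=2: | result := 0 | iter idx=3: | result := 0 | iter idx=4: | result := 0 | iter idx=5: | result := 0 | iter idx=6: | result := 0 | result := 2 | result 36; revised runs total := 2 | (max((total * -2), (base * -3)) == max(base, step)): false | step := -2 | result := 0 | iter idx=1: | result := 0 | iter idx=2: | result := 0 | iter idx=3: | result := 0 | iter idx=4: | result := 0 | iter idx=5: | result := 0 | iter idx=6: | result := 0 | result := 2 | result 36; both end at 36.
An exhaustive pass over the 54 declared inputs shows identical outputs.
verdict: equivalent


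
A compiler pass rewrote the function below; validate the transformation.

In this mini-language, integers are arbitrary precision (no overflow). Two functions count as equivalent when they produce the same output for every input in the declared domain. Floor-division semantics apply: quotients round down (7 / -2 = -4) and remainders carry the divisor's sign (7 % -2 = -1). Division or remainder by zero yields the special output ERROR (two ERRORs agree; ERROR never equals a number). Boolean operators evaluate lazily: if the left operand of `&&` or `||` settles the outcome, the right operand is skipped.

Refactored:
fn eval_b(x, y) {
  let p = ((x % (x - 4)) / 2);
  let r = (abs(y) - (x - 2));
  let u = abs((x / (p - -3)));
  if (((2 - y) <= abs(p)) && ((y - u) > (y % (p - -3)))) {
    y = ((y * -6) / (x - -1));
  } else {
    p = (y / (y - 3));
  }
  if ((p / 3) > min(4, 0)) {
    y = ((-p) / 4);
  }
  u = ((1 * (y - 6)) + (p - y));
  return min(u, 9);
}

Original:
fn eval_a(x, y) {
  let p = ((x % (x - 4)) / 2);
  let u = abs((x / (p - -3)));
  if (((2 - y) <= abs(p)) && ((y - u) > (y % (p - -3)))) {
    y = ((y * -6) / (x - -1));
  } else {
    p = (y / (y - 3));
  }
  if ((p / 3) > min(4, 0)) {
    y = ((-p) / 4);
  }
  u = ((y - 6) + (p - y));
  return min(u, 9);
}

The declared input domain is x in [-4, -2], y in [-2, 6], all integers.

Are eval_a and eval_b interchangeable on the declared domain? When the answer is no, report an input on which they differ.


The two are interchangeable: arithmetic usage differs, plus min/max/abs usage differs, plus constant usage differs, plus local variable names differ, plus statement counts differ, and every declared input agrees.
Tracing x=-4, y=-1: eval_a: p=-2, then u=4, then (((2 - y) <= abs(p)) && ((y - u) > (y % (p - -3)))) is false, then p=0, then ((p / 3) > min(4, 0)) is false, then u=-6, then returns -6 | eval_b: p=-2, then r=7, then u=4, then (((2 - y) <= abs(p)) && ((y - u) > (y % (p - -3)))) is false, then p=0, then ((p / 3) > min(4, 0)) is false, then u=-6, then returns -6 — matching result -6.
Checked all 27 inputs in the declared domain: the outputs agree on every one.
verdict: equivalent


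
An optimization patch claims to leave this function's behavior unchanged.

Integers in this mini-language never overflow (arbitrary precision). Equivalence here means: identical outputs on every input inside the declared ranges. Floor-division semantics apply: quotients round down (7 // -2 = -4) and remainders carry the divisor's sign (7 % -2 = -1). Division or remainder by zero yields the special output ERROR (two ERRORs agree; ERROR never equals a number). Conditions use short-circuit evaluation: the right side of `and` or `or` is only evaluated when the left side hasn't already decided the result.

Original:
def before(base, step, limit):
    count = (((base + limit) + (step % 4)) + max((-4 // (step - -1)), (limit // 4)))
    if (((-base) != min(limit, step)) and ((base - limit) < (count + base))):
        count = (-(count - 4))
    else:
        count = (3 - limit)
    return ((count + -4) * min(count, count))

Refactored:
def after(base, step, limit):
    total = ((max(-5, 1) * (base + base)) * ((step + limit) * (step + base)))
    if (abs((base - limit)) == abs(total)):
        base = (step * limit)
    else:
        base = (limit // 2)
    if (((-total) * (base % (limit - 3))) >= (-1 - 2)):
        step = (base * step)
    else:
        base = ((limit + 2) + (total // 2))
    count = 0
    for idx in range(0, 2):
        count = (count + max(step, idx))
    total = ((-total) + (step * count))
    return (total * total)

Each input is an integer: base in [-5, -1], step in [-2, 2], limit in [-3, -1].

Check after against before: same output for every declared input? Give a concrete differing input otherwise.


There is a counterexample at base=-5, step=-2, limit=-3: 12 on one side, 121104 on the other.
before: count=-2, then (((-base) != min(limit, step)) and ((base - limit) < (count + base))) is false, then count=6, then returns 12
after: total=-350, then (abs((base - limit)) == abs(total)) is false, then base=-2, then (((-total) * (base % (limit - 3))) >= (-1 - 2)) is false, then base=-176, then count=0, then (idx=0), then count=0, then (idx=1), then count=1, then total=348, then returns 121104
verdict: not equivalent; witness: base=-5, step=-2, limit=-3


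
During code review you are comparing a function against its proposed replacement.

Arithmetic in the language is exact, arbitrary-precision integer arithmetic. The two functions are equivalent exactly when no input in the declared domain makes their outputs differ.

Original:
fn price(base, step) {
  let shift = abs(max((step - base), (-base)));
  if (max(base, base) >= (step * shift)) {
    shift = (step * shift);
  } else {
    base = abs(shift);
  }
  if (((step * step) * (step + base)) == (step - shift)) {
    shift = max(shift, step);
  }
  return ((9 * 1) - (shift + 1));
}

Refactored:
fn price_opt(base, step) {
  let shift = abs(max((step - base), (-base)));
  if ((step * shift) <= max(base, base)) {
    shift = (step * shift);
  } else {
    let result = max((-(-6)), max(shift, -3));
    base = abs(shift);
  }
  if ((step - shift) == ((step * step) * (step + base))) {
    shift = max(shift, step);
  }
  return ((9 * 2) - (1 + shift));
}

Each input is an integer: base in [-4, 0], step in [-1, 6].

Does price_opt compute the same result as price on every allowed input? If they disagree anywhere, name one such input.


These are not equivalent — on base=-4, step=-1 the outputs split (12 vs 21).
price: shift=4, then (max(base, base) >= (step * shift)) is true, then shift=-4, then (((step * step) * (step + base)) == (step - shift)) is false, then returns 12
price_opt: shift=4, then ((step * shift) <= max(base, base)) is true, then shift=-4, then ((step - shift) == ((step * step) * (step + base))) is false, then returns 21
verdict: not equivalent; witness: base=-4, step=-1


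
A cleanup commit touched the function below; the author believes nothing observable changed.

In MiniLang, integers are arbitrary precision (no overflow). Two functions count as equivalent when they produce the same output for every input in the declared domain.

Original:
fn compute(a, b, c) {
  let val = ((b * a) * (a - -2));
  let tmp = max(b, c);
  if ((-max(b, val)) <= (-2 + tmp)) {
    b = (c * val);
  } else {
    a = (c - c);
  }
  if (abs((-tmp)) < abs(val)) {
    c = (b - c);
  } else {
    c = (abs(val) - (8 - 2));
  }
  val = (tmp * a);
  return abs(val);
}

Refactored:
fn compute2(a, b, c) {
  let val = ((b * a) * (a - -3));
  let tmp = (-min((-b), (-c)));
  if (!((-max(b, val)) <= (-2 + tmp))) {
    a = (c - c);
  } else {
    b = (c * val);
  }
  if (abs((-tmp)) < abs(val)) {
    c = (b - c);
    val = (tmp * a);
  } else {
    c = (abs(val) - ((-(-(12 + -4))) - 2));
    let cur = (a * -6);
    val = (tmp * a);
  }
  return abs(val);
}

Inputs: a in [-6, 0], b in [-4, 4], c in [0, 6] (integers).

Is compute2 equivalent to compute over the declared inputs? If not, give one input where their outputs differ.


Input a=-3, b=-4, c=2: 0 from compute versus 6 from compute2.
verdict: not equivalent; witness: a=-3, b=-4, c=2


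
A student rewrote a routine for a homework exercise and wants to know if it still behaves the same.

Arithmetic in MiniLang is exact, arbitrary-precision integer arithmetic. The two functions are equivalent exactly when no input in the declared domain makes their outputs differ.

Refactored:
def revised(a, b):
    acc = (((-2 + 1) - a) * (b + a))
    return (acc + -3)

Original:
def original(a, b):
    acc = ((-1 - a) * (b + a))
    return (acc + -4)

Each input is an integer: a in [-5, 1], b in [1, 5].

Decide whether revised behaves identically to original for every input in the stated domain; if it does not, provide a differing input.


Try a=-5, b=1.
original: acc=-16, then returns -20
revised: acc=-16, then returns -19
-20 against -19: the behavior changed.
verdict: not equivalent; witness: a=-5, b=1


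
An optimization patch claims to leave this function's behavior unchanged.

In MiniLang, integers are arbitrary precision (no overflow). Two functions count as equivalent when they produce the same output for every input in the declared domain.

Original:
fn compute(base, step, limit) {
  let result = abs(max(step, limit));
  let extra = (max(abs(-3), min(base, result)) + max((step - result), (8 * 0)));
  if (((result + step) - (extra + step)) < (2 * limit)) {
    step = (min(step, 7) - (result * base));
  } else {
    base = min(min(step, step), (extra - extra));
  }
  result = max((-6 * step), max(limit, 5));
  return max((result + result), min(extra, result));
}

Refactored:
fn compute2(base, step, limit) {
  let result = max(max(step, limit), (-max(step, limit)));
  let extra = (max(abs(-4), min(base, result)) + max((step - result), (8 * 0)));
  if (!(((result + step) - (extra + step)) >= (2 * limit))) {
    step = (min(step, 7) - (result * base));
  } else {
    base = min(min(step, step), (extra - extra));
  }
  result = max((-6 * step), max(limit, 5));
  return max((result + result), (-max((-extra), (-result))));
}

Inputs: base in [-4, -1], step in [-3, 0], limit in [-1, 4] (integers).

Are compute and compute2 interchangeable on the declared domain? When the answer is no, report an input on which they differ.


At base=-4, step=-3, limit=-1: compute gives 36, compute2 gives 10.
verdict: not equivalent; witness: base=-4, step=-3, limit=-1


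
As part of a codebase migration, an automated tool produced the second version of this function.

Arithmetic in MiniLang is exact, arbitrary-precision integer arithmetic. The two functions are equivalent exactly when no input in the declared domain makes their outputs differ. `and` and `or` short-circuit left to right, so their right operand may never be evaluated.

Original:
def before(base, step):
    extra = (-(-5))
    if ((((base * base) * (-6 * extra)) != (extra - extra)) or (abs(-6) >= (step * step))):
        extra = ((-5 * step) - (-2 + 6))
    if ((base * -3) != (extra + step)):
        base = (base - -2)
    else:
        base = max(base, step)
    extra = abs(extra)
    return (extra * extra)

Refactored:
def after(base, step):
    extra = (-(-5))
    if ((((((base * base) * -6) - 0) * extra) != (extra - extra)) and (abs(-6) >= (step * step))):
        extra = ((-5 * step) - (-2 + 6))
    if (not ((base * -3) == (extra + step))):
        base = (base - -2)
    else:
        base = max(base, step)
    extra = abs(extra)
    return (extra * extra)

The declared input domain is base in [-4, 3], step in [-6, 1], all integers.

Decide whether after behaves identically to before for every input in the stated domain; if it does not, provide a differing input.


Take base=-4, step=-6.
before: extra = 5; ((((base * base) * (-6 * extra)) != (extra - extra)) or (abs(-6) >= (step * step))) -> true; extra = 26; ((base * -3) != (extra + step)) -> true; base = -2; extra = 26; return 676
after: extra = 5; ((((((base * base) * -6) - 0) * extra) != (extra - extra)) and (abs(-6) >= (step * step))) -> false; (not ((base * -3) == (extra + step))) -> true; base = -2; extra = 5; return 25
676 and 25 differ, so these are not the same function on this domain.
verdict: not equivalent; witness: base=-4, step=-6


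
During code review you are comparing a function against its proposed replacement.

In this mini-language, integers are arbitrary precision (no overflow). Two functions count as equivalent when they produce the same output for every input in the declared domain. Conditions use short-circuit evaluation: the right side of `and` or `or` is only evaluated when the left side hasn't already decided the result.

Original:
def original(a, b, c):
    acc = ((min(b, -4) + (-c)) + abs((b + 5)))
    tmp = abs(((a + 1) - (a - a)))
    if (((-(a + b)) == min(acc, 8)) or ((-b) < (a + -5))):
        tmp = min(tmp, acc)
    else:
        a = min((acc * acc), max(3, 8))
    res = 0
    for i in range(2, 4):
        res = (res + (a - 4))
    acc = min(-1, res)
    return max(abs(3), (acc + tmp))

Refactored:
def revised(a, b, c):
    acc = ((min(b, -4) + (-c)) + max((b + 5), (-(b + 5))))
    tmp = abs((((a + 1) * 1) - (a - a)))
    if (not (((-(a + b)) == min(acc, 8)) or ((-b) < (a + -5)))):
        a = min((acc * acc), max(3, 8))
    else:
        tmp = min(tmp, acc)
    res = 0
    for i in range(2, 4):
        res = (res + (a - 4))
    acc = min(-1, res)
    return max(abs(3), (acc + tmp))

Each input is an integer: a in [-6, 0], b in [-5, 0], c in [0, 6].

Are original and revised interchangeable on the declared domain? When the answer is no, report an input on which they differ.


This is a faithful refactor — constant usage differs, arithmetic usage differs, boolean connective usage differs, min/max/abs usage differs, but the computed results match everywhere.
One worked example (a=-2, b=-3, c=6) — original: acc := -8 | tmp := 1 | (((-(a + b)) == min(acc, 8)) or ((-b) < (a + -5))): false | a := 8 | res := 0 | iter i=2: | res := 4 | iter i=3: | res := 8 | acc := -1 | result 3; revised: acc := -8 | tmp := 1 | (not (((-(a + b)) == min(acc, 8)) or ((-b) < (a + -5)))): true | a := 8 | res := 0 | iter i=2: | res := 4 | iter i=3: | res := 8 | acc := -1 | result 3; agreement on 3.
An exhaustive pass over the 294 declared inputs shows identical outputs.
verdict: equivalent


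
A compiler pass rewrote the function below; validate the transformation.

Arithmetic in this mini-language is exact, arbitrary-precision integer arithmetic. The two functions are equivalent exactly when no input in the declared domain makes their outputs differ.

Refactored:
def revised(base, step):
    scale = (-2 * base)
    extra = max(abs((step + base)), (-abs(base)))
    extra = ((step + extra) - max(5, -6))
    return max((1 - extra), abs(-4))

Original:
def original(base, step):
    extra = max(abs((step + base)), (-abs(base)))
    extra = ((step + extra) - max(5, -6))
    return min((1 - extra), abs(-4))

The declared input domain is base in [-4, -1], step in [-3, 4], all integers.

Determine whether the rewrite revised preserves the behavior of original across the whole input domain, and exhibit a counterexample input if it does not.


At base=-4, step=-3: original gives 2, revised gives 4.
verdict: not equivalent; witness: base=-4, step=-3


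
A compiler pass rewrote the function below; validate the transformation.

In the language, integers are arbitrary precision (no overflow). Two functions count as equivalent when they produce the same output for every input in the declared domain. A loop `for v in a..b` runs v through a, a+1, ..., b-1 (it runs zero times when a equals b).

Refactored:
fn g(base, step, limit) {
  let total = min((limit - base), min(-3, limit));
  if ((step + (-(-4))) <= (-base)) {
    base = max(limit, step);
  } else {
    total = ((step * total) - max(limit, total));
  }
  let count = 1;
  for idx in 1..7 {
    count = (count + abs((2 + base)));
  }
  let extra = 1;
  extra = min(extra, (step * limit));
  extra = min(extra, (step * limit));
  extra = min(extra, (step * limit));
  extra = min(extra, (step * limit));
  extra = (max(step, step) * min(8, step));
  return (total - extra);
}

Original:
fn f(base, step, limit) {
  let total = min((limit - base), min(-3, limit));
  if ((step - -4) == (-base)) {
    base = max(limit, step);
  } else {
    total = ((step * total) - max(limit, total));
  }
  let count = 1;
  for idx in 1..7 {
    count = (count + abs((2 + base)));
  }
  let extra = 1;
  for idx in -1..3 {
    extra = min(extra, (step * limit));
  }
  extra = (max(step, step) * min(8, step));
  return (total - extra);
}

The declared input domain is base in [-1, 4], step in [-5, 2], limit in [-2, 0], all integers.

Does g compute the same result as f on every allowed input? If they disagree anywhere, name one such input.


Not equivalent: base=-1, step=-5, limit=-2 separates them (-8 vs -28).
f: total=-3, then ((step - -4) == (-base)) is false, then total=17, then count=1, then (idx=1), then count=2, then (idx=2), then count=3, then (idx=3), then count=4, then (idx=4), then count=5, then (idx=5), then count=6, then (idx=6), then count=7, then extra=1, then (idx=-1), then extra=1, then (idx=0), then extra=1, then (idx=1), then extra=1, then (idx=2), then extra=1, then extra=25, then returns -8
g: total=-3, then ((step + (-(-4))) <= (-base)) is true, then base=-2, then count=1, then (idx=1), then count=1, then (idx=2), then count=1, then (idx=3), then count=1, then (idx=4), then count=1, then (idx=5), then count=1, then (idx=6), then count=1, then extra=1, then extra=1, then extra=1, then extra=1, then extra=1, then extra=25, then returns -28
verdict: not equivalent; witness: base=-1, step=-5, limit=-2


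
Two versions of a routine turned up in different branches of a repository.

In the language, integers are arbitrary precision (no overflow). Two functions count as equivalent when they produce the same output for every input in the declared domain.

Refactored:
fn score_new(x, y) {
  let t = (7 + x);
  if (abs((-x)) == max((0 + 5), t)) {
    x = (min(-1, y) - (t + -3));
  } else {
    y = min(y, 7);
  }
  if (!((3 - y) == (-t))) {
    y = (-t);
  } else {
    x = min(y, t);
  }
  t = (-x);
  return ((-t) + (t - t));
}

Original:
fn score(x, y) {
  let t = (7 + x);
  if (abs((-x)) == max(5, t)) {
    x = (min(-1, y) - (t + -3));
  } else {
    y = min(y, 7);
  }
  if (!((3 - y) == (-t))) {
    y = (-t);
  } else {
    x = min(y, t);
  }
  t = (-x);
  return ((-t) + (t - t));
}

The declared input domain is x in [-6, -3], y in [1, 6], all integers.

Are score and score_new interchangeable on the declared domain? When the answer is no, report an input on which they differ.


Although arithmetic usage differs, and constant usage differs, 24/24 inputs agree.
verdict: equivalent


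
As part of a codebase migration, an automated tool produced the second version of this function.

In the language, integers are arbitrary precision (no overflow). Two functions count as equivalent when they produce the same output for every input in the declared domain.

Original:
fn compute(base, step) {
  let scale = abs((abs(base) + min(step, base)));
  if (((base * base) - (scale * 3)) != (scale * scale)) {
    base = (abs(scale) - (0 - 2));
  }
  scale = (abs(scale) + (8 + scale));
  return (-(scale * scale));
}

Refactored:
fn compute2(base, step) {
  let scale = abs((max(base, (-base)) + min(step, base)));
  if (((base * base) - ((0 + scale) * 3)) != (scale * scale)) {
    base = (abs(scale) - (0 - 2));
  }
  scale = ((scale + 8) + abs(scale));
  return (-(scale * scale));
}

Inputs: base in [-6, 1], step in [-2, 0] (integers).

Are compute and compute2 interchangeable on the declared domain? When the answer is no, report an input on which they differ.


Behavior is preserved: although min/max/abs usage differs; and arithmetic usage differs; and constant usage differs, the outputs never diverge.
Spot check at base=1, step=-1 — compute: scale := 0 | (((base * base) - (scale * 3)) != (scale * scale)): true | base := 2 | scale := 8 | result -64. compute2: scale := 0 | (((base * base) - ((0 + scale) * 3)) != (scale * scale)): true | base := 2 | scale := 8 | result -64. Both give -64.
Across all 24 domain points the two functions coincide.
verdict: equivalent


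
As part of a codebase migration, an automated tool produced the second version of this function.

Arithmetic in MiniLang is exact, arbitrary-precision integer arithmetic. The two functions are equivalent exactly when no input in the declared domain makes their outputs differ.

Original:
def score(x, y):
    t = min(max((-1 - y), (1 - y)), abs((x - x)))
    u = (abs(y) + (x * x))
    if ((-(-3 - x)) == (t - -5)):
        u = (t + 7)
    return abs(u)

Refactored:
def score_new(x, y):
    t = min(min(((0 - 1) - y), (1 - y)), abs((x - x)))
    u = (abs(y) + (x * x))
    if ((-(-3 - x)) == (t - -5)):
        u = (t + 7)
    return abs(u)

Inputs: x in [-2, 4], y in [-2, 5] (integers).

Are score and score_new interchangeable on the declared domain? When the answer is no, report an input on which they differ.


Not equivalent: x=-2, y=3 separates them (7 vs 3).
score: t becomes -2; next u becomes 7; next ((-(-3 - x)) == (t - -5)) evaluates to false; next final value 7
score_new: t becomes -4; next u becomes 7; next ((-(-3 - x)) == (t - -5)) evaluates to true; next u becomes 3; next final value 3
verdict: not equivalent; witness: x=-2, y=3


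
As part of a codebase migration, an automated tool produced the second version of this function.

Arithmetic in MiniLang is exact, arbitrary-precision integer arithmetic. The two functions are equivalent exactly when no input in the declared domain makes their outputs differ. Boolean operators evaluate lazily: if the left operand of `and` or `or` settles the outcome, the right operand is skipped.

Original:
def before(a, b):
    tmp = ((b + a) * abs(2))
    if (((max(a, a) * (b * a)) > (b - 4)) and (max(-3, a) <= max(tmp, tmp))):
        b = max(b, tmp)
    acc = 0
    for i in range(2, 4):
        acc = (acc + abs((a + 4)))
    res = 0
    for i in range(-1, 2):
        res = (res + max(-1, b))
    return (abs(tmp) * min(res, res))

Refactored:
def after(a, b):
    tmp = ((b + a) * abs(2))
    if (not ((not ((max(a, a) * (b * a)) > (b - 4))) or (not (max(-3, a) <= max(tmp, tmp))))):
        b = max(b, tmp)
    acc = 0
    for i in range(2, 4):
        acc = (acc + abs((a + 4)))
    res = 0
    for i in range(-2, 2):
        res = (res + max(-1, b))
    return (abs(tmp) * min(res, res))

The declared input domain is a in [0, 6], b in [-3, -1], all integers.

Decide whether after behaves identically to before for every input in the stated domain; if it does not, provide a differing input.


Input a=0, b=-3: -18 from before versus -24 from after.
verdict: not equivalent; witness: a=0, b=-3


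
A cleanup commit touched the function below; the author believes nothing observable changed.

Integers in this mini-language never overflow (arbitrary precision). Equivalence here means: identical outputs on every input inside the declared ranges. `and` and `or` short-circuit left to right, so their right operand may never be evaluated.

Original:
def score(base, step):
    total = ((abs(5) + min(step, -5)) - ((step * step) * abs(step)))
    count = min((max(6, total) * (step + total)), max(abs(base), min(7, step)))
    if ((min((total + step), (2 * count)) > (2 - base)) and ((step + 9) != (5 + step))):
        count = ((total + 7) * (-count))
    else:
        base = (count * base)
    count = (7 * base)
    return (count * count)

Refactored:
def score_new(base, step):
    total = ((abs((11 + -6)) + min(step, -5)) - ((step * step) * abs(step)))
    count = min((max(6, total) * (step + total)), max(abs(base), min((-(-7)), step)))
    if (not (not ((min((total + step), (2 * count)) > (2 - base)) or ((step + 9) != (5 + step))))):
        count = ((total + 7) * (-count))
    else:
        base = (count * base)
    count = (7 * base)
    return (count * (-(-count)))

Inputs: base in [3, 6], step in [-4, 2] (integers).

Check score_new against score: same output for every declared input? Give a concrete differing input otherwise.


These are not equivalent — on base=3, step=-4 the outputs split (73410624 vs 441).
score: total=-64, then count=-408, then ((min((total + step), (2 * count)) > (2 - base)) and ((step + 9) != (5 + step))) is false, then base=-1224, then count=-8568, then returns 73410624
score_new: total=-64, then count=-408, then (not (not ((min((total + step), (2 * count)) > (2 - base)) or ((step + 9) != (5 + step))))) is true, then count=-23256, then count=21, then returns 441
verdict: not equivalent; witness: base=3, step=-4


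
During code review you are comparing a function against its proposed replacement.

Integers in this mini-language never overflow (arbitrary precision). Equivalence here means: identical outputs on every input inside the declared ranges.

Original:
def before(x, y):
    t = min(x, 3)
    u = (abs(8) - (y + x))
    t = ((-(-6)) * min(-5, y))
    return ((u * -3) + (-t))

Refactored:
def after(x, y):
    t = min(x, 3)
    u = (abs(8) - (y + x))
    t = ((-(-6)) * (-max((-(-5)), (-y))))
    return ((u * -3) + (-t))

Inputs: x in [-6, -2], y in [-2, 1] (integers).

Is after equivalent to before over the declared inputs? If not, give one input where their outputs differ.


Equivalent — the differences include min/max/abs usage differs, yet no declared input distinguishes the two.
Spot check at x=-5, y=-1 — before: t = -5; u = 14; t = -30; return -12. after: t = -5; u = 14; t = -30; return -12. Both give -12.
Checked all 20 inputs in the declared domain: the outputs agree on every one.
verdict: equivalent


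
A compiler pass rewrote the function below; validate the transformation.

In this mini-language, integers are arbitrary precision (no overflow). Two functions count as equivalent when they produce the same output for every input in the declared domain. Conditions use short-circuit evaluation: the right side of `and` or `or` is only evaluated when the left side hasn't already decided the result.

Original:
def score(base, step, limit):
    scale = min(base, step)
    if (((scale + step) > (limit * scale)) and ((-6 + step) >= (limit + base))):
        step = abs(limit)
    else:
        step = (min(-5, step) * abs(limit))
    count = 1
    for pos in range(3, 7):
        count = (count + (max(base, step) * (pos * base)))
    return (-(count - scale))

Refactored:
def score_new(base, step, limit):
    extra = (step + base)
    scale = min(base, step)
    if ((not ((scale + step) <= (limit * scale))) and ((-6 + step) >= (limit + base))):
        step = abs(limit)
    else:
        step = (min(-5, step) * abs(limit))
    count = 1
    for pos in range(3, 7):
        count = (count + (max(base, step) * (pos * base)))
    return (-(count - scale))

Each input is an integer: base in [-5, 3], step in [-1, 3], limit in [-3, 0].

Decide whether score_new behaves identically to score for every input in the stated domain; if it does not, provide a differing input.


The two are interchangeable: comparison usage differs; and boolean connective usage differs; and local variable names differ; and arithmetic usage differs; and statement counts differ, and every declared input agrees.
Tracing base=1, step=1, limit=-3: score: scale = 1; (((scale + step) > (limit * scale)) and ((-6 + step) >= (limit + base))) -> false; step = -15; count = 1; [pos=3]; count = 4; [pos=4]; count = 8; [pos=5]; count = 13; [pos=6]; count = 19; return -18 | score_new: extra = 2; scale = 1; ((not ((scale + step) <= (limit * scale))) and ((-6 + step) >= (limit + base))) -> false; step = -15; count = 1; [pos=3]; count = 4; [pos=4]; count = 8; [pos=5]; count = 13; [pos=6]; count = 19; return -18 — matching result -18.
Across all 180 domain points the two functions coincide.
verdict: equivalent


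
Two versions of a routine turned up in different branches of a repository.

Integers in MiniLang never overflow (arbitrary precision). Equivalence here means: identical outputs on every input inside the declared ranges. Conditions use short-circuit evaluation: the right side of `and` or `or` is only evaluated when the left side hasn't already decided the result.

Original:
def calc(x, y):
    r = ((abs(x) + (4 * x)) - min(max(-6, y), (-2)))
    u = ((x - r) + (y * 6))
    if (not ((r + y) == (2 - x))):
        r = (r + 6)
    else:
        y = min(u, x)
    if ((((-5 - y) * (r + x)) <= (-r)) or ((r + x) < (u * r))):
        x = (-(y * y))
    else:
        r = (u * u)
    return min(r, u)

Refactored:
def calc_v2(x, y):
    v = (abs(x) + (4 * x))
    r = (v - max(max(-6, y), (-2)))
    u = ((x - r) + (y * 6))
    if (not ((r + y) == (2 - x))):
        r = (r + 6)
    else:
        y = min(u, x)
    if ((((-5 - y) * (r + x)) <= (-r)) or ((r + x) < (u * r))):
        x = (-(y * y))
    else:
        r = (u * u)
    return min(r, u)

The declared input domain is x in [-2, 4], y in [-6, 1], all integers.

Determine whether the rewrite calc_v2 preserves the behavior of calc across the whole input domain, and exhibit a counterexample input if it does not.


The rewrite breaks on x=-2, y=-6, where the results are -38 and -34.
calc: r = 0; u = -38; (not ((r + y) == (2 - x))) -> true; r = 6; ((((-5 - y) * (r + x)) <= (-r)) or ((r + x) < (u * r))) -> false; r = 1444; return -38
calc_v2: v = -6; r = -4; u = -34; (not ((r + y) == (2 - x))) -> true; r = 2; ((((-5 - y) * (r + x)) <= (-r)) or ((r + x) < (u * r))) -> false; r = 1156; return -34
verdict: not equivalent; witness: x=-2, y=-6


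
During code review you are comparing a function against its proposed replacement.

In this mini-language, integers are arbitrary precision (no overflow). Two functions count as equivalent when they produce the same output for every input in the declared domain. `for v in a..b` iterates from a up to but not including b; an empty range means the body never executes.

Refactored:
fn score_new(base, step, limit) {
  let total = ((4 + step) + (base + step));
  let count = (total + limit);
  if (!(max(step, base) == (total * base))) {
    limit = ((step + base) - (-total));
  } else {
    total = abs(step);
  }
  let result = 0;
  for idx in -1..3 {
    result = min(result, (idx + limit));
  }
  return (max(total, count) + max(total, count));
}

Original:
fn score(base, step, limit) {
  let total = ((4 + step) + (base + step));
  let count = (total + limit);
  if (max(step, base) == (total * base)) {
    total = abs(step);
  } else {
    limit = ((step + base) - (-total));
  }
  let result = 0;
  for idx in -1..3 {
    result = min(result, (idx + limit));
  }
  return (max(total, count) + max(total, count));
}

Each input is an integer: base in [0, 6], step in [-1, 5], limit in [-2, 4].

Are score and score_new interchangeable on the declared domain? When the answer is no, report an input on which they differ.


Side by side, the visible changes include: boolean connective usage differs.
Spot check at base=4, step=0, limit=1 — score: total := 8 | count := 9 | (max(step, base) == (total * base)): false | limit := 12 | result := 0 | iter idx=-1: | result := 0 | iter idx=0: | result := 0 | iter idx=1: | result := 0 | iter idx=2: | result := 0 | result 18. score_new: total := 8 | count := 9 | (!(max(step, base) == (total * base))): true | limit := 12 | result := 0 | iter idx=-1: | result := 0 | iter idx=0: | result := 0 | iter idx=1: | result := 0 | iter idx=2: | result := 0 | result 18. Both give 18.
An exhaustive pass over the 343 declared inputs shows identical outputs.
verdict: equivalent


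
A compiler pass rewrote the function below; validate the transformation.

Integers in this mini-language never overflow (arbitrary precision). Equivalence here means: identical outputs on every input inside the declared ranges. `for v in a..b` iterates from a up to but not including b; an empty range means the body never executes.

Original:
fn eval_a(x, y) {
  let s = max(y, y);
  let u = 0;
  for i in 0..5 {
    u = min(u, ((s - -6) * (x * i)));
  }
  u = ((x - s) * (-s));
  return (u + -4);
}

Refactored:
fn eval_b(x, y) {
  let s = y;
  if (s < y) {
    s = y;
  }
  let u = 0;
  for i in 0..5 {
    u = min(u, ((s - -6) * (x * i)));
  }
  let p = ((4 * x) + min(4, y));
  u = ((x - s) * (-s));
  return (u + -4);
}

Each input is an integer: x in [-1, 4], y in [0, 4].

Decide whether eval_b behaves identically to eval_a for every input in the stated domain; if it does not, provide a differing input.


Behavior is preserved: although constant usage differs; also branching structure differs; also min/max/abs usage differs; also comparison usage differs; also local variable names differ; also statement counts differ; also arithmetic usage differs, the outputs never diverge.
Tracing x=0, y=3: eval_a: s := 3 | u := 0 | iter i=0: | u := 0 | iter i=1: | u := 0 | iter i=2: | u := 0 | iter i=3: | u := 0 | iter i=4: | u := 0 | u := 9 | result 5 | eval_b: s := 3 | (s < y): false | u := 0 | iter i=0: | u := 0 | iter i=1: | u := 0 | iter i=2: | u := 0 | iter i=3: | u := 0 | iter i=4: | u := 0 | p := 3 | u := 9 | result 5 — matching result 5.
An exhaustive pass over the 30 declared inputs shows identical outputs.
verdict: equivalent


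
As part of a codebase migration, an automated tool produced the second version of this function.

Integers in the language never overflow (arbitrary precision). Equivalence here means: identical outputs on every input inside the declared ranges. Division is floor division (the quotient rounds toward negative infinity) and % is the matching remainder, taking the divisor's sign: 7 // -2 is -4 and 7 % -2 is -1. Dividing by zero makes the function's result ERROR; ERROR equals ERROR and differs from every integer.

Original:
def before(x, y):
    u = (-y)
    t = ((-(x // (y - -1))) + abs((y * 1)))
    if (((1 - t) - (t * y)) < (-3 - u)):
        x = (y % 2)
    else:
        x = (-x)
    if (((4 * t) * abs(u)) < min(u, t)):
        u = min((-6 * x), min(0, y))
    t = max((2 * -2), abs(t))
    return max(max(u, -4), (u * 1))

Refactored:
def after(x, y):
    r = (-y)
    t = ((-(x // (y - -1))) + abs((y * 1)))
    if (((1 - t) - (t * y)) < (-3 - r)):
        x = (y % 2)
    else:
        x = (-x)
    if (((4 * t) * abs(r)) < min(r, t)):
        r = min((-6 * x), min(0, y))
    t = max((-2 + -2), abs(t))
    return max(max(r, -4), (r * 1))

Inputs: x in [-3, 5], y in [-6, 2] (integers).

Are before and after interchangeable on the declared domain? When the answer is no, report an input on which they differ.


This is a faithful refactor — constant usage differs, plus local variable names differ, plus arithmetic usage differs, but the computed results match everywhere.
As a probe, take x=1, y=-5: before runs u = 5; t = 6; (((1 - t) - (t * y)) < (-3 - u)) -> false; x = -1; (((4 * t) * abs(u)) < min(u, t)) -> false; t = 6; return 5; after runs r = 5; t = 6; (((1 - t) - (t * y)) < (-3 - r)) -> false; x = -1; (((4 * t) * abs(r)) < min(r, t)) -> false; t = 6; return 5; both end at 5.
An exhaustive pass over the 81 declared inputs shows identical outputs.
verdict: equivalent
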